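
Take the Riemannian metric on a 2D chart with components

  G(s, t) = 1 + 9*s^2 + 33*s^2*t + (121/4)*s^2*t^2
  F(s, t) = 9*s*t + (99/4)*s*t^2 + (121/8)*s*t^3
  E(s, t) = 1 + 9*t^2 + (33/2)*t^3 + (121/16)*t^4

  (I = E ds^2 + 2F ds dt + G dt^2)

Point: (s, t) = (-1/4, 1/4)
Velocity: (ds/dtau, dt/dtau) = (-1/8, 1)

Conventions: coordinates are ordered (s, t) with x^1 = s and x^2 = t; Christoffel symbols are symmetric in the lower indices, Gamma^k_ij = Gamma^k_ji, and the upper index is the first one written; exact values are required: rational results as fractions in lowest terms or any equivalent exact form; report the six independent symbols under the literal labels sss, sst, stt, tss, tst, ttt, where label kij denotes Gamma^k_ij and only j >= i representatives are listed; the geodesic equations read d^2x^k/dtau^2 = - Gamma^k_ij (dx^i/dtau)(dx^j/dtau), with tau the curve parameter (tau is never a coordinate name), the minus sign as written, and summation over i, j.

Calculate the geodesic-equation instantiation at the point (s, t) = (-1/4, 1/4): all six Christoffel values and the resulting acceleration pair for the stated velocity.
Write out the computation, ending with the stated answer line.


E = 7577/4096, F = -2065/2048, G = 2249/1024 at the point
E_s = 0, E_t = 2065/256, F_s = 2065/512, F_t = -3099/512, G_s = -1225/128, G_t = 385/128
EG - F^2 = 12477/4096;  g^inv = (4096/12477) * [[2249/1024, 2065/2048], [2065/2048, 7577/4096]]
first-kind symbols [ij,l] = (1/2)(d_i g_jl + d_j g_il - d_l g_ij): [ss,s] = E_s/2 = 0, [ss,t] = F_s - E_t/2 = 0, [st,s] = E_t/2 = 2065/512, [st,t] = G_s/2 = -1225/256, [tt,s] = F_t - G_s/2 = -649/512, [tt,t] = G_t/2 = 385/256
Gamma^s_ij = (G*[ij,s] - F*[ij,t])/(EG - F^2), Gamma^t_ij = (E*[ij,t] - F*[ij,s])/(EG - F^2)
Gamma_sss = 0, Gamma_sst = 16520/12477, Gamma_stt = -5192/12477, Gamma_tss = 0, Gamma_tst = -19600/12477, Gamma_ttt = 6160/12477
d^2s/dtau^2 = -(Gamma_sss*(-1/8)^2 + 2*Gamma_sst*(-1/8)*(1) + Gamma_stt*(1)^2) = 9322/12477
d^2t/dtau^2 = -(Gamma_tss*(-1/8)^2 + 2*Gamma_tst*(-1/8)*(1) + Gamma_ttt*(1)^2) = -11060/12477

Answer: Gamma_sss = 0, Gamma_sst = 16520/12477, Gamma_stt = -5192/12477, Gamma_tss = 0, Gamma_tst = -19600/12477, Gamma_ttt = 6160/12477; accelerations (d^2s/dtau^2, d^2t/dtau^2) = (9322/12477, -11060/12477)


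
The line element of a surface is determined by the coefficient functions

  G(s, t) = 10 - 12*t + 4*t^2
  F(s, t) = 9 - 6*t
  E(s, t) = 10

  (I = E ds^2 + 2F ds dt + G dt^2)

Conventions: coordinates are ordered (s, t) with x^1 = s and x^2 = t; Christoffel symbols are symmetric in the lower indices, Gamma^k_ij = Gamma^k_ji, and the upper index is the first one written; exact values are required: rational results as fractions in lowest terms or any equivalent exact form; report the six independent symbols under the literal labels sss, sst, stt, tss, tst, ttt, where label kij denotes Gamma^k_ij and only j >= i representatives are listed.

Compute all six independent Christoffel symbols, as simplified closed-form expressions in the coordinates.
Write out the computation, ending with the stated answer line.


E = 10; F = 9 - 6*t; G = 10 - 12*t + 4*t^2
Gamma^k_ij = (1/2) g^{kl} (d_i g_jl + d_j g_il - d_l g_ij), with g^inv = (1/(EG-F^2)) [[G, -F], [-F, E]]
first partials: E_s = 0, E_t = 0, F_s = 0, F_t = -6, G_s = 0, G_t = -12 + 8*t
D = EG - F^2 = 19 - 12*t + 4*t^2
expanded: Gamma^s_ss = (G E_s - 2F F_s + F E_t)/(2D), Gamma^s_st = (G E_t - F G_s)/(2D), Gamma^s_tt = (2G F_t - G G_s - F G_t)/(2D), Gamma^t_ss = (2E F_s - E E_t - F E_s)/(2D), Gamma^t_st = (E G_s - F E_t)/(2D), Gamma^t_tt = (E G_t - 2F F_t + F G_s)/(2D); substitute and cancel common factors

Answer: Gamma_sss = 0, Gamma_sst = 0, Gamma_stt = -6/(4*t^2 - 12*t + 19), Gamma_tss = 0, Gamma_tst = 0, Gamma_ttt = (4*t - 6)/(4*t^2 - 12*t + 19)


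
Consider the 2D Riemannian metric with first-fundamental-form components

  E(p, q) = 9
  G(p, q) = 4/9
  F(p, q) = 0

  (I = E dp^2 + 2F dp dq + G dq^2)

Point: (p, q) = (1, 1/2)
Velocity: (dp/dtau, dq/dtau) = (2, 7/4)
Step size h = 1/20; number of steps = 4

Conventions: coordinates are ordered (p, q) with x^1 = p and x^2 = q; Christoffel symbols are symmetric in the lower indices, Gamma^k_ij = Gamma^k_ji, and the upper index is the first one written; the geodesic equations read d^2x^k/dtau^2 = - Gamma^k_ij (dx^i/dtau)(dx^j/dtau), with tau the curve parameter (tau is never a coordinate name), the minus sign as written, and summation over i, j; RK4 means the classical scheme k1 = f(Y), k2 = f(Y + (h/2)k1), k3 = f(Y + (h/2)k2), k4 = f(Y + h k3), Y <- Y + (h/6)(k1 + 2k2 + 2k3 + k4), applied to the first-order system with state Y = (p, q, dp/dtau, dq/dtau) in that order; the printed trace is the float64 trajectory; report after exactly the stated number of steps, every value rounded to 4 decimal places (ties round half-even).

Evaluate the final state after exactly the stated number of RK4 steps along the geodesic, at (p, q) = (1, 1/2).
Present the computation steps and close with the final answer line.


f(Y) = (dp/dtau, dq/dtau, -Gamma^p_ij Y'^i Y'^j, -Gamma^q_ij Y'^i Y'^j) with the Gammas evaluated at the stage position; h = 0.050000; intermediate values shown to 6 dp
step 0: p = 1.0000, q = 0.5000, dp/dtau = 2.0000, dq/dtau = 1.7500
step 1:
  k1: at (p, q) = (1.000000, 0.500000), (dp/dtau, dq/dtau) = (2.000000, 1.750000); Gamma_ppp = 0.000000, Gamma_ppq = 0.000000, Gamma_pqq = 0.000000, Gamma_qpp = 0.000000, Gamma_qpq = 0.000000, Gamma_qqq = 0.000000; k1 = (2.000000, 1.750000, 0.000000, 0.000000)
  k2: at (p, q) = (1.050000, 0.543750), (dp/dtau, dq/dtau) = (2.000000, 1.750000); Gamma_ppp = 0.000000, Gamma_ppq = 0.000000, Gamma_pqq = 0.000000, Gamma_qpp = 0.000000, Gamma_qpq = 0.000000, Gamma_qqq = 0.000000; k2 = (2.000000, 1.750000, 0.000000, 0.000000)
  k3: at (p, q) = (1.050000, 0.543750), (dp/dtau, dq/dtau) = (2.000000, 1.750000); Gamma_ppp = 0.000000, Gamma_ppq = 0.000000, Gamma_pqq = 0.000000, Gamma_qpp = 0.000000, Gamma_qpq = 0.000000, Gamma_qqq = 0.000000; k3 = (2.000000, 1.750000, 0.000000, 0.000000)
  k4: at (p, q) = (1.100000, 0.587500), (dp/dtau, dq/dtau) = (2.000000, 1.750000); Gamma_ppp = 0.000000, Gamma_ppq = 0.000000, Gamma_pqq = 0.000000, Gamma_qpp = 0.000000, Gamma_qpq = 0.000000, Gamma_qqq = 0.000000; k4 = (2.000000, 1.750000, 0.000000, 0.000000)
  Y <- Y + (h/6)(k1 + 2k2 + 2k3 + k4): p = 1.1000, q = 0.5875, dp/dtau = 2.0000, dq/dtau = 1.7500
step 2:
  k1: at (p, q) = (1.100000, 0.587500), (dp/dtau, dq/dtau) = (2.000000, 1.750000); Gamma_ppp = 0.000000, Gamma_ppq = 0.000000, Gamma_pqq = 0.000000, Gamma_qpp = 0.000000, Gamma_qpq = 0.000000, Gamma_qqq = 0.000000; k1 = (2.000000, 1.750000, 0.000000, 0.000000)
  k2: at (p, q) = (1.150000, 0.631250), (dp/dtau, dq/dtau) = (2.000000, 1.750000); Gamma_ppp = 0.000000, Gamma_ppq = 0.000000, Gamma_pqq = 0.000000, Gamma_qpp = 0.000000, Gamma_qpq = 0.000000, Gamma_qqq = 0.000000; k2 = (2.000000, 1.750000, 0.000000, 0.000000)
  k3: at (p, q) = (1.150000, 0.631250), (dp/dtau, dq/dtau) = (2.000000, 1.750000); Gamma_ppp = 0.000000, Gamma_ppq = 0.000000, Gamma_pqq = 0.000000, Gamma_qpp = 0.000000, Gamma_qpq = 0.000000, Gamma_qqq = 0.000000; k3 = (2.000000, 1.750000, 0.000000, 0.000000)
  k4: at (p, q) = (1.200000, 0.675000), (dp/dtau, dq/dtau) = (2.000000, 1.750000); Gamma_ppp = 0.000000, Gamma_ppq = 0.000000, Gamma_pqq = 0.000000, Gamma_qpp = 0.000000, Gamma_qpq = 0.000000, Gamma_qqq = 0.000000; k4 = (2.000000, 1.750000, 0.000000, 0.000000)
  Y <- Y + (h/6)(k1 + 2k2 + 2k3 + k4): p = 1.2000, q = 0.6750, dp/dtau = 2.0000, dq/dtau = 1.7500
step 3:
  k1: at (p, q) = (1.200000, 0.675000), (dp/dtau, dq/dtau) = (2.000000, 1.750000); Gamma_ppp = 0.000000, Gamma_ppq = 0.000000, Gamma_pqq = 0.000000, Gamma_qpp = 0.000000, Gamma_qpq = 0.000000, Gamma_qqq = 0.000000; k1 = (2.000000, 1.750000, 0.000000, 0.000000)
  k2: at (p, q) = (1.250000, 0.718750), (dp/dtau, dq/dtau) = (2.000000, 1.750000); Gamma_ppp = 0.000000, Gamma_ppq = 0.000000, Gamma_pqq = 0.000000, Gamma_qpp = 0.000000, Gamma_qpq = 0.000000, Gamma_qqq = 0.000000; k2 = (2.000000, 1.750000, 0.000000, 0.000000)
  k3: at (p, q) = (1.250000, 0.718750), (dp/dtau, dq/dtau) = (2.000000, 1.750000); Gamma_ppp = 0.000000, Gamma_ppq = 0.000000, Gamma_pqq = 0.000000, Gamma_qpp = 0.000000, Gamma_qpq = 0.000000, Gamma_qqq = 0.000000; k3 = (2.000000, 1.750000, 0.000000, 0.000000)
  k4: at (p, q) = (1.300000, 0.762500), (dp/dtau, dq/dtau) = (2.000000, 1.750000); Gamma_ppp = 0.000000, Gamma_ppq = 0.000000, Gamma_pqq = 0.000000, Gamma_qpp = 0.000000, Gamma_qpq = 0.000000, Gamma_qqq = 0.000000; k4 = (2.000000, 1.750000, 0.000000, 0.000000)
  Y <- Y + (h/6)(k1 + 2k2 + 2k3 + k4): p = 1.3000, q = 0.7625, dp/dtau = 2.0000, dq/dtau = 1.7500
step 4:
  k1: at (p, q) = (1.300000, 0.762500), (dp/dtau, dq/dtau) = (2.000000, 1.750000); Gamma_ppp = 0.000000, Gamma_ppq = 0.000000, Gamma_pqq = 0.000000, Gamma_qpp = 0.000000, Gamma_qpq = 0.000000, Gamma_qqq = 0.000000; k1 = (2.000000, 1.750000, 0.000000, 0.000000)
  k2: at (p, q) = (1.350000, 0.806250), (dp/dtau, dq/dtau) = (2.000000, 1.750000); Gamma_ppp = 0.000000, Gamma_ppq = 0.000000, Gamma_pqq = 0.000000, Gamma_qpp = 0.000000, Gamma_qpq = 0.000000, Gamma_qqq = 0.000000; k2 = (2.000000, 1.750000, 0.000000, 0.000000)
  k3: at (p, q) = (1.350000, 0.806250), (dp/dtau, dq/dtau) = (2.000000, 1.750000); Gamma_ppp = 0.000000, Gamma_ppq = 0.000000, Gamma_pqq = 0.000000, Gamma_qpp = 0.000000, Gamma_qpq = 0.000000, Gamma_qqq = 0.000000; k3 = (2.000000, 1.750000, 0.000000, 0.000000)
  k4: at (p, q) = (1.400000, 0.850000), (dp/dtau, dq/dtau) = (2.000000, 1.750000); Gamma_ppp = 0.000000, Gamma_ppq = 0.000000, Gamma_pqq = 0.000000, Gamma_qpp = 0.000000, Gamma_qpq = 0.000000, Gamma_qqq = 0.000000; k4 = (2.000000, 1.750000, 0.000000, 0.000000)
  Y <- Y + (h/6)(k1 + 2k2 + 2k3 + k4): p = 1.4000, q = 0.8500, dp/dtau = 2.0000, dq/dtau = 1.7500

Answer: p = 1.4000, q = 0.8500, dp/dtau = 2.0000, dq/dtau = 1.7500


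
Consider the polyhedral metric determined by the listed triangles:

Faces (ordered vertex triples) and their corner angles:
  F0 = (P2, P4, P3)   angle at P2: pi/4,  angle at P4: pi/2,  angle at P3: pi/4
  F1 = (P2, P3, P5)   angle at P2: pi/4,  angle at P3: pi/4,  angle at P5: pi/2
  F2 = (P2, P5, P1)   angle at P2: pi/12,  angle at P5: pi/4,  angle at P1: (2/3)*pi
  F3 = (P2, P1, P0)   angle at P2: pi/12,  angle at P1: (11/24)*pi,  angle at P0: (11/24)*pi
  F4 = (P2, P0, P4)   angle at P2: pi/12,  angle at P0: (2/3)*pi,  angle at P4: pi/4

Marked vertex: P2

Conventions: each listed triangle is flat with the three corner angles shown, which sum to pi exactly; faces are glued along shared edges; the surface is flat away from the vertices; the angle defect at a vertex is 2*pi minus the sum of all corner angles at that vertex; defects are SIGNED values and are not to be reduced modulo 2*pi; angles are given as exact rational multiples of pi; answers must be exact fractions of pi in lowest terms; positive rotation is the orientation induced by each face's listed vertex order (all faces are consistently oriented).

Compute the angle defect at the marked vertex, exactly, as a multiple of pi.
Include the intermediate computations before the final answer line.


Sum of corner angles at P2: (3/4)*pi
defect = 2*pi - (3/4)*pi

Answer: defect(P2) = (5/4)*pi


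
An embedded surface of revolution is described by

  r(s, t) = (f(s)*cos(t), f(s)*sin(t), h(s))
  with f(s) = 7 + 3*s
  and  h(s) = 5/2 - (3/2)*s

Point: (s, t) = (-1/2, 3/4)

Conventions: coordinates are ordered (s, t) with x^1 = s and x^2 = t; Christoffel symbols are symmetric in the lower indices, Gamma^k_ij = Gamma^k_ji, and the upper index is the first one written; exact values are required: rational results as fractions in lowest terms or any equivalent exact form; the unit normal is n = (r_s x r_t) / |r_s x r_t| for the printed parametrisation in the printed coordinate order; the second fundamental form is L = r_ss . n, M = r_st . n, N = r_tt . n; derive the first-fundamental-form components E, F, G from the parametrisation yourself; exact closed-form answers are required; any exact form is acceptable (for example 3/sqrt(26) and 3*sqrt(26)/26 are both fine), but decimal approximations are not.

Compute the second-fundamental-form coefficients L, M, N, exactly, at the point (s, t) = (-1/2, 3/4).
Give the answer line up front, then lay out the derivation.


Answer: L = 0, M = 0, N = -11*sqrt(5)/10

f = 11/2, f' = 3, f'' = 0, h' = -3/2, h'' = 0
E = 45/4, F = 0, G = 121/4; answer radicand W^2 = 45/4
unnormalised second-form numerators: l = 0, m = 0, n = -33/4; L = l/sqrt(45/4), and similarly M = m/sqrt(W^2), N = n/sqrt(W^2)


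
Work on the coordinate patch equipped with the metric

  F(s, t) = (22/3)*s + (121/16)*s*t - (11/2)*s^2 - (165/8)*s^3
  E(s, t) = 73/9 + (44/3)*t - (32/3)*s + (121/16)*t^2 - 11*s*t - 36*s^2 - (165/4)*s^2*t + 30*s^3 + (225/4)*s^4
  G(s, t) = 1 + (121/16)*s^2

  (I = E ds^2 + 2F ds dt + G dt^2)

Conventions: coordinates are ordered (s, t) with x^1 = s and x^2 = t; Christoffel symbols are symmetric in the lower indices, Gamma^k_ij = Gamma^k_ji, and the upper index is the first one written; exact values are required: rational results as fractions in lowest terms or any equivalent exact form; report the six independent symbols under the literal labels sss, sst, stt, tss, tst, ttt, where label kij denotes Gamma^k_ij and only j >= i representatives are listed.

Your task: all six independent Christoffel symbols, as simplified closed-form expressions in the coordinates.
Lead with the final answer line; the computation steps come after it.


Answer: Gamma_sss = (16200*s^3 + 6480*s^2 - 5940*s*t - 5184*s - 792*t - 768)/(8100*s^4 + 4320*s^3 - 5940*s^2*t - 4095*s^2 - 1584*s*t - 1536*s + 1089*t^2 + 2112*t + 1168), Gamma_sst = (-2970*s^2 - 792*s + 1089*t + 1056)/(8100*s^4 + 4320*s^3 - 5940*s^2*t - 4095*s^2 - 1584*s*t - 1536*s + 1089*t^2 + 2112*t + 1168), Gamma_stt = 0, Gamma_tss = (-5940*s^2 - 792*s)/(8100*s^4 + 4320*s^3 - 5940*s^2*t - 4095*s^2 - 1584*s*t - 1536*s + 1089*t^2 + 2112*t + 1168), Gamma_tst = 1089*s/(8100*s^4 + 4320*s^3 - 5940*s^2*t - 4095*s^2 - 1584*s*t - 1536*s + 1089*t^2 + 2112*t + 1168), Gamma_ttt = 0

E = 73/9 + (44/3)*t - (32/3)*s + (121/16)*t^2 - 11*s*t - 36*s^2 - (165/4)*s^2*t + 30*s^3 + (225/4)*s^4; F = (22/3)*s + (121/16)*s*t - (11/2)*s^2 - (165/8)*s^3; G = 1 + (121/16)*s^2
Gamma^k_ij = (1/2) g^{kl} (d_i g_jl + d_j g_il - d_l g_ij), with g^inv = (1/(EG-F^2)) [[G, -F], [-F, E]]
first partials: E_s = -32/3 - 11*t - 72*s - (165/2)*s*t + 90*s^2 + 225*s^3, E_t = 44/3 + (121/8)*t - 11*s - (165/4)*s^2, F_s = 22/3 + (121/16)*t - 11*s - (495/8)*s^2, F_t = (121/16)*s, G_s = (121/8)*s, G_t = 0
D = EG - F^2 = 73/9 + (44/3)*t - (32/3)*s + (121/16)*t^2 - 11*s*t - (455/16)*s^2 - (165/4)*s^2*t + 30*s^3 + (225/4)*s^4
expanded: Gamma^s_ss = (G E_s - 2F F_s + F E_t)/(2D), Gamma^s_st = (G E_t - F G_s)/(2D), Gamma^s_tt = (2G F_t - G G_s - F G_t)/(2D), Gamma^t_ss = (2E F_s - E E_t - F E_s)/(2D), Gamma^t_st = (E G_s - F E_t)/(2D), Gamma^t_tt = (E G_t - 2F F_t + F G_s)/(2D); substitute and cancel common factors


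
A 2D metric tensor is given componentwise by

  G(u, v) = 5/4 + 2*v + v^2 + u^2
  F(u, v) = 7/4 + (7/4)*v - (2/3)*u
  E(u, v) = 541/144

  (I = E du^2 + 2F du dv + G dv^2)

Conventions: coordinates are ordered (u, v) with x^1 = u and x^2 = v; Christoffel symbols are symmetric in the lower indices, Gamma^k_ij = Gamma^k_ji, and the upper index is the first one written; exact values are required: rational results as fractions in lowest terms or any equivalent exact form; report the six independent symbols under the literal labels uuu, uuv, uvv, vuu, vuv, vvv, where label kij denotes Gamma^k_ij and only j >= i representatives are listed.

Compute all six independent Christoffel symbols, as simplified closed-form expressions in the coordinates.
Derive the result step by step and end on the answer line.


E = 541/144; F = 7/4 + (7/4)*v - (2/3)*u; G = 5/4 + 2*v + v^2 + u^2
Gamma^k_ij = (1/2) g^{kl} (d_i g_jl + d_j g_il - d_l g_ij), with g^inv = (1/(EG-F^2)) [[G, -F], [-F, E]]
first partials: E_u = 0, E_v = 0, F_u = -2/3, F_v = 7/4, G_u = 2*u, G_v = 2 + 2*v
D = EG - F^2 = 941/576 + (25/18)*v + (7/3)*u + (25/36)*v^2 + (7/3)*u*v + (53/16)*u^2
expanded: Gamma^u_uu = (G E_u - 2F F_u + F E_v)/(2D), Gamma^u_uv = (G E_v - F G_u)/(2D), Gamma^u_vv = (2G F_v - G G_u - F G_v)/(2D), Gamma^v_uu = (2E F_u - E E_v - F E_u)/(2D), Gamma^v_uv = (E G_u - F E_v)/(2D), Gamma^v_vv = (E G_v - 2F F_v + F G_u)/(2D); substitute and cancel common factors

Answer: Gamma_uuu = (-256*u + 672*v + 672)/(1908*u^2 + 1344*u*v + 1344*u + 400*v^2 + 800*v + 941), Gamma_uuv = (384*u^2 - 1008*u*v - 1008*u)/(1908*u^2 + 1344*u*v + 1344*u + 400*v^2 + 800*v + 941), Gamma_uvv = (-576*u^3 + 1008*u^2 - 576*u*v^2 - 768*u*v - 336*u + 252)/(1908*u^2 + 1344*u*v + 1344*u + 400*v^2 + 800*v + 941), Gamma_vuu = -4328/(5724*u^2 + 4032*u*v + 4032*u + 1200*v^2 + 2400*v + 2823), Gamma_vuv = 2164*u/(1908*u^2 + 1344*u*v + 1344*u + 400*v^2 + 800*v + 941), Gamma_vvv = (-384*u^2 + 1008*u*v + 1680*u + 400*v + 400)/(1908*u^2 + 1344*u*v + 1344*u + 400*v^2 + 800*v + 941)


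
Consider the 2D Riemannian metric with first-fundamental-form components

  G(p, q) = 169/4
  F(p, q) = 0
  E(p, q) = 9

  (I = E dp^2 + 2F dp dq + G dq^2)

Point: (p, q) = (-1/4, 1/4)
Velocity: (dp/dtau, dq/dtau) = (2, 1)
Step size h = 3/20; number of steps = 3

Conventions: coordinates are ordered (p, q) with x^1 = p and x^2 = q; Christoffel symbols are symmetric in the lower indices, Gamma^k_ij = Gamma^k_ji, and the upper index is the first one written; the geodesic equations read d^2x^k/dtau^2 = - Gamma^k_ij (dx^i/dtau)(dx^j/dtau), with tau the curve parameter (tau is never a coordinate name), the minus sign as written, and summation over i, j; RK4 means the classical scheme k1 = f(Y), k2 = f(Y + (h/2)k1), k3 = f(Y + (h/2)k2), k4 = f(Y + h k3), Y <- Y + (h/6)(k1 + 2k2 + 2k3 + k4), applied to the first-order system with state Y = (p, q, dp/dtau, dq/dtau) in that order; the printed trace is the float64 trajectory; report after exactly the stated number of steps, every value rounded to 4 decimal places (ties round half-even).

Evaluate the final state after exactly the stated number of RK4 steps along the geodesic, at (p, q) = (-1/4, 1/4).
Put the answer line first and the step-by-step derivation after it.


Answer: p = 0.6500, q = 0.7000, dp/dtau = 2.0000, dq/dtau = 1.0000

f(Y) = (dp/dtau, dq/dtau, -Gamma^p_ij Y'^i Y'^j, -Gamma^q_ij Y'^i Y'^j) with the Gammas evaluated at the stage position; h = 0.150000; intermediate values shown to 6 dp
step 0: p = -0.2500, q = 0.2500, dp/dtau = 2.0000, dq/dtau = 1.0000
step 1:
  k1: at (p, q) = (-0.250000, 0.250000), (dp/dtau, dq/dtau) = (2.000000, 1.000000); Gamma_ppp = 0.000000, Gamma_ppq = 0.000000, Gamma_pqq = 0.000000, Gamma_qpp = 0.000000, Gamma_qpq = 0.000000, Gamma_qqq = 0.000000; k1 = (2.000000, 1.000000, 0.000000, 0.000000)
  k2: at (p, q) = (-0.100000, 0.325000), (dp/dtau, dq/dtau) = (2.000000, 1.000000); Gamma_ppp = 0.000000, Gamma_ppq = 0.000000, Gamma_pqq = 0.000000, Gamma_qpp = 0.000000, Gamma_qpq = 0.000000, Gamma_qqq = 0.000000; k2 = (2.000000, 1.000000, 0.000000, 0.000000)
  k3: at (p, q) = (-0.100000, 0.325000), (dp/dtau, dq/dtau) = (2.000000, 1.000000); Gamma_ppp = 0.000000, Gamma_ppq = 0.000000, Gamma_pqq = 0.000000, Gamma_qpp = 0.000000, Gamma_qpq = 0.000000, Gamma_qqq = 0.000000; k3 = (2.000000, 1.000000, 0.000000, 0.000000)
  k4: at (p, q) = (0.050000, 0.400000), (dp/dtau, dq/dtau) = (2.000000, 1.000000); Gamma_ppp = 0.000000, Gamma_ppq = 0.000000, Gamma_pqq = 0.000000, Gamma_qpp = 0.000000, Gamma_qpq = 0.000000, Gamma_qqq = 0.000000; k4 = (2.000000, 1.000000, 0.000000, 0.000000)
  Y <- Y + (h/6)(k1 + 2k2 + 2k3 + k4): p = 0.0500, q = 0.4000, dp/dtau = 2.0000, dq/dtau = 1.0000
step 2:
  k1: at (p, q) = (0.050000, 0.400000), (dp/dtau, dq/dtau) = (2.000000, 1.000000); Gamma_ppp = 0.000000, Gamma_ppq = 0.000000, Gamma_pqq = 0.000000, Gamma_qpp = 0.000000, Gamma_qpq = 0.000000, Gamma_qqq = 0.000000; k1 = (2.000000, 1.000000, 0.000000, 0.000000)
  k2: at (p, q) = (0.200000, 0.475000), (dp/dtau, dq/dtau) = (2.000000, 1.000000); Gamma_ppp = 0.000000, Gamma_ppq = 0.000000, Gamma_pqq = 0.000000, Gamma_qpp = 0.000000, Gamma_qpq = 0.000000, Gamma_qqq = 0.000000; k2 = (2.000000, 1.000000, 0.000000, 0.000000)
  k3: at (p, q) = (0.200000, 0.475000), (dp/dtau, dq/dtau) = (2.000000, 1.000000); Gamma_ppp = 0.000000, Gamma_ppq = 0.000000, Gamma_pqq = 0.000000, Gamma_qpp = 0.000000, Gamma_qpq = 0.000000, Gamma_qqq = 0.000000; k3 = (2.000000, 1.000000, 0.000000, 0.000000)
  k4: at (p, q) = (0.350000, 0.550000), (dp/dtau, dq/dtau) = (2.000000, 1.000000); Gamma_ppp = 0.000000, Gamma_ppq = 0.000000, Gamma_pqq = 0.000000, Gamma_qpp = 0.000000, Gamma_qpq = 0.000000, Gamma_qqq = 0.000000; k4 = (2.000000, 1.000000, 0.000000, 0.000000)
  Y <- Y + (h/6)(k1 + 2k2 + 2k3 + k4): p = 0.3500, q = 0.5500, dp/dtau = 2.0000, dq/dtau = 1.0000
step 3:
  k1: at (p, q) = (0.350000, 0.550000), (dp/dtau, dq/dtau) = (2.000000, 1.000000); Gamma_ppp = 0.000000, Gamma_ppq = 0.000000, Gamma_pqq = 0.000000, Gamma_qpp = 0.000000, Gamma_qpq = 0.000000, Gamma_qqq = 0.000000; k1 = (2.000000, 1.000000, 0.000000, 0.000000)
  k2: at (p, q) = (0.500000, 0.625000), (dp/dtau, dq/dtau) = (2.000000, 1.000000); Gamma_ppp = 0.000000, Gamma_ppq = 0.000000, Gamma_pqq = 0.000000, Gamma_qpp = 0.000000, Gamma_qpq = 0.000000, Gamma_qqq = 0.000000; k2 = (2.000000, 1.000000, 0.000000, 0.000000)
  k3: at (p, q) = (0.500000, 0.625000), (dp/dtau, dq/dtau) = (2.000000, 1.000000); Gamma_ppp = 0.000000, Gamma_ppq = 0.000000, Gamma_pqq = 0.000000, Gamma_qpp = 0.000000, Gamma_qpq = 0.000000, Gamma_qqq = 0.000000; k3 = (2.000000, 1.000000, 0.000000, 0.000000)
  k4: at (p, q) = (0.650000, 0.700000), (dp/dtau, dq/dtau) = (2.000000, 1.000000); Gamma_ppp = 0.000000, Gamma_ppq = 0.000000, Gamma_pqq = 0.000000, Gamma_qpp = 0.000000, Gamma_qpq = 0.000000, Gamma_qqq = 0.000000; k4 = (2.000000, 1.000000, 0.000000, 0.000000)
  Y <- Y + (h/6)(k1 + 2k2 + 2k3 + k4): p = 0.6500, q = 0.7000, dp/dtau = 2.0000, dq/dtau = 1.0000


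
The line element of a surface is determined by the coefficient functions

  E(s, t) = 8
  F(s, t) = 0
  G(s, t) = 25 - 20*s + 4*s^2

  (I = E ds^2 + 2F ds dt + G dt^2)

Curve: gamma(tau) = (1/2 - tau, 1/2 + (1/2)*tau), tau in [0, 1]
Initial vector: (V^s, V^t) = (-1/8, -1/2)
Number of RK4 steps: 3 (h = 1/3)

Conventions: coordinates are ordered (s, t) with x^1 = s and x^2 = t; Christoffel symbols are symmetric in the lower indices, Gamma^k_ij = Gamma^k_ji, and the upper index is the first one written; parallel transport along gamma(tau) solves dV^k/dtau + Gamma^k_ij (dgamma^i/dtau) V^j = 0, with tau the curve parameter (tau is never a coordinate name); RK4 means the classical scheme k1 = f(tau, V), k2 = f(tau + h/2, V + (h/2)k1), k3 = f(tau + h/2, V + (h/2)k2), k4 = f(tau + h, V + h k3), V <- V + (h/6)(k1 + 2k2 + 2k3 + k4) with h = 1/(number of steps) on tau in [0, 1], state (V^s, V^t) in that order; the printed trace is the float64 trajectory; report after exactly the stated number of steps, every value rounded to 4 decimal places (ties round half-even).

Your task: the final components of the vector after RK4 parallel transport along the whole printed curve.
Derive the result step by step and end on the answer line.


gamma'(tau) = (-1, 1/2); f(tau, V)^k = -Gamma^k_ij(gamma(tau)) gamma'^i(tau) V^j; h = 1/3; intermediate values shown to 6 dp
curve data and Christoffel symbols at the stage parameters:
  tau = 0.000000: gamma = (0.500000, 0.500000), gamma' = (-1.000000, 0.500000); Gamma_sss = 0.000000, Gamma_sst = 0.000000, Gamma_stt = 1.000000, Gamma_tss = 0.000000, Gamma_tst = -0.500000, Gamma_ttt = 0.000000
  tau = 0.166667: gamma = (0.333333, 0.583333), gamma' = (-1.000000, 0.500000); Gamma_sss = 0.000000, Gamma_sst = 0.000000, Gamma_stt = 1.083333, Gamma_tss = 0.000000, Gamma_tst = -0.461538, Gamma_ttt = 0.000000
  tau = 0.333333: gamma = (0.166667, 0.666667), gamma' = (-1.000000, 0.500000); Gamma_sss = 0.000000, Gamma_sst = 0.000000, Gamma_stt = 1.166667, Gamma_tss = 0.000000, Gamma_tst = -0.428571, Gamma_ttt = 0.000000
  tau = 0.500000: gamma = (0.000000, 0.750000), gamma' = (-1.000000, 0.500000); Gamma_sss = 0.000000, Gamma_sst = 0.000000, Gamma_stt = 1.250000, Gamma_tss = 0.000000, Gamma_tst = -0.400000, Gamma_ttt = 0.000000
  tau = 0.666667: gamma = (-0.166667, 0.833333), gamma' = (-1.000000, 0.500000); Gamma_sss = 0.000000, Gamma_sst = 0.000000, Gamma_stt = 1.333333, Gamma_tss = 0.000000, Gamma_tst = -0.375000, Gamma_ttt = 0.000000
  tau = 0.833333: gamma = (-0.333333, 0.916667), gamma' = (-1.000000, 0.500000); Gamma_sss = 0.000000, Gamma_sst = 0.000000, Gamma_stt = 1.416667, Gamma_tss = 0.000000, Gamma_tst = -0.352941, Gamma_ttt = 0.000000
  tau = 1.000000: gamma = (-0.500000, 1.000000), gamma' = (-1.000000, 0.500000); Gamma_sss = 0.000000, Gamma_sst = 0.000000, Gamma_stt = 1.500000, Gamma_tss = 0.000000, Gamma_tst = -0.333333, Gamma_ttt = 0.000000
step 0: V^s = -0.1250, V^t = -0.5000
step 1: k1 = (0.250000, 0.218750), k2 = (0.251085, 0.194712), k3 = (0.253255, 0.196602), k4 = (0.253438, 0.177504); V <- V + (h/6)(k1 + 2k2 + 2k3 + k4): V^s = -0.0410, V^t = -0.4345
step 2: k1 = (0.253462, 0.177433), k2 = (0.253084, 0.162224), k3 = (0.254668, 0.163225), k4 = (0.253399, 0.150767); V <- V + (h/6)(k1 + 2k2 + 2k3 + k4): V^s = 0.0436, V^t = -0.3801
step 3: k1 = (0.253408, 0.150714), k2 = (0.251454, 0.140436), k3 = (0.252667, 0.140983), k4 = (0.249838, 0.132340); V <- V + (h/6)(k1 + 2k2 + 2k3 + k4): V^s = 0.1276, V^t = -0.3331

Answer: V^s = 0.1276, V^t = -0.3331


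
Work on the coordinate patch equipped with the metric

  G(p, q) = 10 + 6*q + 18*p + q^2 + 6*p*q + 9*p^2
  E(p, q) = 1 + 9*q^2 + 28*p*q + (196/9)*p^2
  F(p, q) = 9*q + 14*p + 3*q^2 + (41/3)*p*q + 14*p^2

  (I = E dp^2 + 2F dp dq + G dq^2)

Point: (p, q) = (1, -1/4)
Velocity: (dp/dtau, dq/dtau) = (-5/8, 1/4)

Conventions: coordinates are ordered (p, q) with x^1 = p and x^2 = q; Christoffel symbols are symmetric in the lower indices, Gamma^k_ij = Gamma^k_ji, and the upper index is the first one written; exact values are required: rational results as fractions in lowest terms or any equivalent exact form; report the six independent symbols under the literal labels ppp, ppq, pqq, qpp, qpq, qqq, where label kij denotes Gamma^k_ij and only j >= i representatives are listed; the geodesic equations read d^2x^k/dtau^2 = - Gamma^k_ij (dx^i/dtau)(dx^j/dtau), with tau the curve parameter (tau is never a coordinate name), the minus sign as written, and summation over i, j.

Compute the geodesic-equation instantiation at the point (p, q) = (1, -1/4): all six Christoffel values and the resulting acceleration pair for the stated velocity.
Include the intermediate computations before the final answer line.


E = 2353/144, F = 1081/48, G = 545/16 at the point
E_p = 329/9, E_q = 47/2, F_p = 463/12, F_q = 127/6, G_p = 69/2, G_q = 23/2
EG - F^2 = 3557/72;  g^inv = (72/3557) * [[545/16, -1081/48], [-1081/48, 2353/144]]
first-kind symbols [ij,l] = (1/2)(d_i g_jl + d_j g_il - d_l g_ij): [pp,p] = E_p/2 = 329/18, [pp,q] = F_p - E_q/2 = 161/6, [pq,p] = E_q/2 = 47/4, [pq,q] = G_p/2 = 69/4, [qq,p] = F_q - G_p/2 = 47/12, [qq,q] = G_q/2 = 23/4
Gamma^p_ij = (G*[ij,p] - F*[ij,q])/(EG - F^2), Gamma^q_ij = (E*[ij,q] - F*[ij,p])/(EG - F^2)
Gamma_ppp = 1316/3557, Gamma_ppq = 846/3557, Gamma_pqq = 282/3557, Gamma_qpp = 1932/3557, Gamma_qpq = 1242/3557, Gamma_qqq = 414/3557
d^2p/dtau^2 = -(Gamma_ppp*(-5/8)^2 + 2*Gamma_ppq*(-5/8)*(1/4) + Gamma_pqq*(1/4)^2) = -4277/56912
d^2q/dtau^2 = -(Gamma_qpp*(-5/8)^2 + 2*Gamma_qpq*(-5/8)*(1/4) + Gamma_qqq*(1/4)^2) = -6279/56912

Answer: Gamma_ppp = 1316/3557, Gamma_ppq = 846/3557, Gamma_pqq = 282/3557, Gamma_qpp = 1932/3557, Gamma_qpq = 1242/3557, Gamma_qqq = 414/3557; accelerations (d^2p/dtau^2, d^2q/dtau^2) = (-4277/56912, -6279/56912)


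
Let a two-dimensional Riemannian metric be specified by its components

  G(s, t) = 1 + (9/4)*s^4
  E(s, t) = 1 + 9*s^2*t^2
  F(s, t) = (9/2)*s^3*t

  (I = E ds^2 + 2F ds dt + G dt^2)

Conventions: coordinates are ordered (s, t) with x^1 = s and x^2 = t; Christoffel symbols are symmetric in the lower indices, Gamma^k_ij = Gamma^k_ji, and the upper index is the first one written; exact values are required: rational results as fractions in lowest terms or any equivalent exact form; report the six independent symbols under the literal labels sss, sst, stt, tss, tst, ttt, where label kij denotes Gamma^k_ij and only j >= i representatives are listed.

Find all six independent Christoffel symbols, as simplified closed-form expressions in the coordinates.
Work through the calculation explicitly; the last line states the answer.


E = 1 + 9*s^2*t^2; F = (9/2)*s^3*t; G = 1 + (9/4)*s^4
Gamma^k_ij = (1/2) g^{kl} (d_i g_jl + d_j g_il - d_l g_ij), with g^inv = (1/(EG-F^2)) [[G, -F], [-F, E]]
first partials: E_s = 18*s*t^2, E_t = 18*s^2*t, F_s = (27/2)*s^2*t, F_t = (9/2)*s^3, G_s = 9*s^3, G_t = 0
D = EG - F^2 = 1 + 9*s^2*t^2 + (9/4)*s^4
expanded: Gamma^s_ss = (G E_s - 2F F_s + F E_t)/(2D), Gamma^s_st = (G E_t - F G_s)/(2D), Gamma^s_tt = (2G F_t - G G_s - F G_t)/(2D), Gamma^t_ss = (2E F_s - E E_t - F E_s)/(2D), Gamma^t_st = (E G_s - F E_t)/(2D), Gamma^t_tt = (E G_t - 2F F_t + F G_s)/(2D); substitute and cancel common factors

Answer: Gamma_sss = 36*s*t^2/(9*s^4 + 36*s^2*t^2 + 4), Gamma_sst = 36*s^2*t/(9*s^4 + 36*s^2*t^2 + 4), Gamma_stt = 0, Gamma_tss = 18*s^2*t/(9*s^4 + 36*s^2*t^2 + 4), Gamma_tst = 18*s^3/(9*s^4 + 36*s^2*t^2 + 4), Gamma_ttt = 0


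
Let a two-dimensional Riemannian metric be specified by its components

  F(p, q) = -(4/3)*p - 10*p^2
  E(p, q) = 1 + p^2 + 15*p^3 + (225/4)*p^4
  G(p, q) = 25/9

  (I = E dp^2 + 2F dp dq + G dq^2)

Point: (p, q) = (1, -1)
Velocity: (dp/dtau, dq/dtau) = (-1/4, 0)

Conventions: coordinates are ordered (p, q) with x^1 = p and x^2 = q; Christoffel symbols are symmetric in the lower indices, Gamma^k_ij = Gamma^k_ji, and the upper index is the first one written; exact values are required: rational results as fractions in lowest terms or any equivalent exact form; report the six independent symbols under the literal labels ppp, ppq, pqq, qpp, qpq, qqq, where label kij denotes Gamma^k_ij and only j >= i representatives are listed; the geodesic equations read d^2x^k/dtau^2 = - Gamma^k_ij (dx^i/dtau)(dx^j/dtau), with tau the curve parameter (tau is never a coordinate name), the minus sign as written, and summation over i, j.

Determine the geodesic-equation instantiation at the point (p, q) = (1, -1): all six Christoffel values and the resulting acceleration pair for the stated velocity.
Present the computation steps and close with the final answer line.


E = 293/4, F = -34/3, G = 25/9 at the point
E_p = 272, E_q = 0, F_p = -64/3, F_q = 0, G_p = 0, G_q = 0
EG - F^2 = 2701/36;  g^inv = (36/2701) * [[25/9, 34/3], [34/3, 293/4]]
first-kind symbols [ij,l] = (1/2)(d_i g_jl + d_j g_il - d_l g_ij): [pp,p] = E_p/2 = 136, [pp,q] = F_p - E_q/2 = -64/3, [pq,p] = E_q/2 = 0, [pq,q] = G_p/2 = 0, [qq,p] = F_q - G_p/2 = 0, [qq,q] = G_q/2 = 0
Gamma^p_ij = (G*[ij,p] - F*[ij,q])/(EG - F^2), Gamma^q_ij = (E*[ij,q] - F*[ij,p])/(EG - F^2)
Gamma_ppp = 4896/2701, Gamma_ppq = 0, Gamma_pqq = 0, Gamma_qpp = -768/2701, Gamma_qpq = 0, Gamma_qqq = 0
d^2p/dtau^2 = -(Gamma_ppp*(-1/4)^2 + 2*Gamma_ppq*(-1/4)*(0) + Gamma_pqq*(0)^2) = -306/2701
d^2q/dtau^2 = -(Gamma_qpp*(-1/4)^2 + 2*Gamma_qpq*(-1/4)*(0) + Gamma_qqq*(0)^2) = 48/2701

Answer: Gamma_ppp = 4896/2701, Gamma_ppq = 0, Gamma_pqq = 0, Gamma_qpp = -768/2701, Gamma_qpq = 0, Gamma_qqq = 0; accelerations (d^2p/dtau^2, d^2q/dtau^2) = (-306/2701, 48/2701)


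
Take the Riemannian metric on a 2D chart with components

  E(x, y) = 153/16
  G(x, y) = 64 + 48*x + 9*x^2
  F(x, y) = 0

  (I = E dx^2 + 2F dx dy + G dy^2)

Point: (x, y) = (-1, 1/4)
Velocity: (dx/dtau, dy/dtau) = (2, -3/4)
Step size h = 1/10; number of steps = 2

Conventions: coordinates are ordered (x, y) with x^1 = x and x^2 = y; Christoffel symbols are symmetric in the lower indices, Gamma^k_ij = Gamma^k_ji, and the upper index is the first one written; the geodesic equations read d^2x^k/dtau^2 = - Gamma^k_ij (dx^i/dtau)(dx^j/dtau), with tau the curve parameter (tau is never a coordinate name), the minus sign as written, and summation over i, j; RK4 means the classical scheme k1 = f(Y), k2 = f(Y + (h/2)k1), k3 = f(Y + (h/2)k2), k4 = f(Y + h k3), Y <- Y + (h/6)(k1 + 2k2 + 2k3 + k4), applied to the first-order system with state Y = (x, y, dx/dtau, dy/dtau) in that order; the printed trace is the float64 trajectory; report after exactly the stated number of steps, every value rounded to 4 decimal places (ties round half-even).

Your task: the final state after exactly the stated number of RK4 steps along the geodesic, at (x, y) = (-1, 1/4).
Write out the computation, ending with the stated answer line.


f(Y) = (dx/dtau, dy/dtau, -Gamma^x_ij Y'^i Y'^j, -Gamma^y_ij Y'^i Y'^j) with the Gammas evaluated at the stage position; h = 0.100000; intermediate values shown to 6 dp
step 0: x = -1.0000, y = 0.2500, dx/dtau = 2.0000, dy/dtau = -0.7500
step 1:
  k1: at (x, y) = (-1.000000, 0.250000), (dx/dtau, dy/dtau) = (2.000000, -0.750000); Gamma_xxx = 0.000000, Gamma_xxy = 0.000000, Gamma_xyy = -1.568627, Gamma_yxx = 0.000000, Gamma_yxy = 0.600000, Gamma_yyy = 0.000000; k1 = (2.000000, -0.750000, 0.882353, 1.800000)
  k2: at (x, y) = (-0.900000, 0.212500), (dx/dtau, dy/dtau) = (2.044118, -0.660000); Gamma_xxx = 0.000000, Gamma_xxy = 0.000000, Gamma_xyy = -1.662745, Gamma_yxx = 0.000000, Gamma_yxy = 0.566038, Gamma_yyy = 0.000000; k2 = (2.044118, -0.660000, 0.724292, 1.527303)
  k3: at (x, y) = (-0.897794, 0.217000), (dx/dtau, dy/dtau) = (2.036215, -0.673635); Gamma_xxx = 0.000000, Gamma_xxy = 0.000000, Gamma_xyy = -1.664821, Gamma_yxx = 0.000000, Gamma_yxy = 0.565332, Gamma_yyy = 0.000000; k3 = (2.036215, -0.673635, 0.755469, 1.550892)
  k4: at (x, y) = (-0.796379, 0.182637), (dx/dtau, dy/dtau) = (2.075547, -0.594911); Gamma_xxx = 0.000000, Gamma_xxy = 0.000000, Gamma_xyy = -1.760271, Gamma_yxx = 0.000000, Gamma_yxy = 0.534677, Gamma_yyy = 0.000000; k4 = (2.075547, -0.594911, 0.622993, 1.320401)
  Y <- Y + (h/6)(k1 + 2k2 + 2k3 + k4): x = -0.7961, y = 0.1831, dx/dtau = 2.0744, dy/dtau = -0.5954
step 2:
  k1: at (x, y) = (-0.796063, 0.183130), (dx/dtau, dy/dtau) = (2.074414, -0.595387); Gamma_xxx = 0.000000, Gamma_xxy = 0.000000, Gamma_xyy = -1.760568, Gamma_yxx = 0.000000, Gamma_yxy = 0.534587, Gamma_yyy = 0.000000; k1 = (2.074414, -0.595387, 0.624096, 1.320514)
  k2: at (x, y) = (-0.692342, 0.153361), (dx/dtau, dy/dtau) = (2.105619, -0.529361); Gamma_xxx = 0.000000, Gamma_xxy = 0.000000, Gamma_xyy = -1.858188, Gamma_yxx = 0.000000, Gamma_yxy = 0.506502, Gamma_yyy = 0.000000; k2 = (2.105619, -0.529361, 0.520707, 1.129129)
  k3: at (x, y) = (-0.690782, 0.156662), (dx/dtau, dy/dtau) = (2.100450, -0.538930); Gamma_xxx = 0.000000, Gamma_xxy = 0.000000, Gamma_xyy = -1.859656, Gamma_yxx = 0.000000, Gamma_yxy = 0.506102, Gamma_yyy = 0.000000; k3 = (2.100450, -0.538930, 0.540130, 1.145812)
  k4: at (x, y) = (-0.586018, 0.129237), (dx/dtau, dy/dtau) = (2.128427, -0.480806); Gamma_xxx = 0.000000, Gamma_xxy = 0.000000, Gamma_xyy = -1.958257, Gamma_yxx = 0.000000, Gamma_yxy = 0.480619, Gamma_yyy = 0.000000; k4 = (2.128427, -0.480806, 0.452698, 0.983693)
  Y <- Y + (h/6)(k1 + 2k2 + 2k3 + k4): x = -0.5858, y = 0.1296, dx/dtau = 2.1277, dy/dtau = -0.4812

Answer: x = -0.5858, y = 0.1296, dx/dtau = 2.1277, dy/dtau = -0.4812


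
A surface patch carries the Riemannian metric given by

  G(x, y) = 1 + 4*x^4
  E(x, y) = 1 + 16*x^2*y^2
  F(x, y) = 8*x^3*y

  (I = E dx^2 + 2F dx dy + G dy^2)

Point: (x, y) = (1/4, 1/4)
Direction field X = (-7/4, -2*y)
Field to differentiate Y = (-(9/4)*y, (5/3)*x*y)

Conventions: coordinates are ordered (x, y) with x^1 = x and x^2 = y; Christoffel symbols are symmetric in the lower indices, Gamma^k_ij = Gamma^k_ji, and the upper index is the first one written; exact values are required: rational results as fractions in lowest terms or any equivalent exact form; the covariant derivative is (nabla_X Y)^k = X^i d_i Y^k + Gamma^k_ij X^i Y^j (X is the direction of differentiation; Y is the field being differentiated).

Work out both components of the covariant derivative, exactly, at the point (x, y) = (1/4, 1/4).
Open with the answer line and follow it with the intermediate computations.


Answer: (nabla_X Y)^x = 2279/1656, (nabla_X Y)^y = -2689/3312

E = 17/16, F = 1/32, G = 65/64 at the point
E_x = 1/2, E_y = 1/2, F_x = 3/8, F_y = 1/8, G_x = 1/4, G_y = 0
EG - F^2 = 69/64;  g^inv = (64/69) * [[65/64, -1/32], [-1/32, 17/16]]
first-kind symbols [ij,l] = (1/2)(d_i g_jl + d_j g_il - d_l g_ij): [xx,x] = E_x/2 = 1/4, [xx,y] = F_x - E_y/2 = 1/8, [xy,x] = E_y/2 = 1/4, [xy,y] = G_x/2 = 1/8, [yy,x] = F_y - G_x/2 = 0, [yy,y] = G_y/2 = 0
Gamma^x_ij = (G*[ij,x] - F*[ij,y])/(EG - F^2), Gamma^y_ij = (E*[ij,y] - F*[ij,x])/(EG - F^2)
Gamma_xxx = 16/69, Gamma_xxy = 16/69, Gamma_xyy = 0, Gamma_yxx = 8/69, Gamma_yxy = 8/69, Gamma_yyy = 0
X = (-7/4, -1/2), Y = (-9/16, 5/48) at the point


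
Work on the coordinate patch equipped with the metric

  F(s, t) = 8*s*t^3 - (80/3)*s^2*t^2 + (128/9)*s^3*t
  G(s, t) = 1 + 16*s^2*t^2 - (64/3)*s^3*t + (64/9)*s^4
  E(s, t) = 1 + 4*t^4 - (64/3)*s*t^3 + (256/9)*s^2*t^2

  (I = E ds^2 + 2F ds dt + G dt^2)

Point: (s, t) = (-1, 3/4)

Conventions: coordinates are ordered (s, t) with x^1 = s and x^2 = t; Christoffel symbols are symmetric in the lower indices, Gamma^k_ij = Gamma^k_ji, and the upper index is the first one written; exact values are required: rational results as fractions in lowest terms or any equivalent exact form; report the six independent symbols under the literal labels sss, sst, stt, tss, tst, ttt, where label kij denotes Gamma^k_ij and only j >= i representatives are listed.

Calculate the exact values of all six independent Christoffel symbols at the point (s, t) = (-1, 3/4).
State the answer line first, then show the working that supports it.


Answer: Gamma_sss = -11808/34201, Gamma_sst = 24600/34201, Gamma_stt = -11808/34201, Gamma_tss = 13056/34201, Gamma_tst = -27200/34201, Gamma_ttt = 13056/34201

E = 1745/64, F = -697/24, G = 298/9 at the point
E_s = -41, E_t = 1025/12, F_s = 523/8, F_t = -1219/18, G_s = -850/9, G_t = 136/3
EG - F^2 = 34201/576;  g^inv = (576/34201) * [[298/9, 697/24], [697/24, 1745/64]]
first-kind symbols [ij,l] = (1/2)(d_i g_jl + d_j g_il - d_l g_ij): [ss,s] = E_s/2 = -41/2, [ss,t] = F_s - E_t/2 = 68/3, [st,s] = E_t/2 = 1025/24, [st,t] = G_s/2 = -425/9, [tt,s] = F_t - G_s/2 = -41/2, [tt,t] = G_t/2 = 68/3
Gamma^s_ij = (G*[ij,s] - F*[ij,t])/(EG - F^2), Gamma^t_ij = (E*[ij,t] - F*[ij,s])/(EG - F^2)


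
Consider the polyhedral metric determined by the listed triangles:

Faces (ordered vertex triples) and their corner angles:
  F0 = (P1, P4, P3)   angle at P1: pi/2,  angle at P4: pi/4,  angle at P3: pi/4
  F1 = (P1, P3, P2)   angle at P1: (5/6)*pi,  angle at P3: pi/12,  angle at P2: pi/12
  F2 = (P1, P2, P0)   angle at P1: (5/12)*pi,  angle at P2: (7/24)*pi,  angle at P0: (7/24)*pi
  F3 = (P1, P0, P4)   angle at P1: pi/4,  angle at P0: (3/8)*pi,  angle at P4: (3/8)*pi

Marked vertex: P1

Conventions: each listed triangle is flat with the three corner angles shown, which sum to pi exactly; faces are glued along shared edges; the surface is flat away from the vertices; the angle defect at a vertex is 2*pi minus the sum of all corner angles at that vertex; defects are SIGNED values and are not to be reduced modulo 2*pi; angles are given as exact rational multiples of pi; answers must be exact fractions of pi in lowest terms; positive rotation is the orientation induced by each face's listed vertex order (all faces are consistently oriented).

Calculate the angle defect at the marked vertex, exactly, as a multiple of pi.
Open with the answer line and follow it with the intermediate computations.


Answer: defect(P1) = 0

Sum of corner angles at P1: 2*pi
defect = 2*pi - 2*pi


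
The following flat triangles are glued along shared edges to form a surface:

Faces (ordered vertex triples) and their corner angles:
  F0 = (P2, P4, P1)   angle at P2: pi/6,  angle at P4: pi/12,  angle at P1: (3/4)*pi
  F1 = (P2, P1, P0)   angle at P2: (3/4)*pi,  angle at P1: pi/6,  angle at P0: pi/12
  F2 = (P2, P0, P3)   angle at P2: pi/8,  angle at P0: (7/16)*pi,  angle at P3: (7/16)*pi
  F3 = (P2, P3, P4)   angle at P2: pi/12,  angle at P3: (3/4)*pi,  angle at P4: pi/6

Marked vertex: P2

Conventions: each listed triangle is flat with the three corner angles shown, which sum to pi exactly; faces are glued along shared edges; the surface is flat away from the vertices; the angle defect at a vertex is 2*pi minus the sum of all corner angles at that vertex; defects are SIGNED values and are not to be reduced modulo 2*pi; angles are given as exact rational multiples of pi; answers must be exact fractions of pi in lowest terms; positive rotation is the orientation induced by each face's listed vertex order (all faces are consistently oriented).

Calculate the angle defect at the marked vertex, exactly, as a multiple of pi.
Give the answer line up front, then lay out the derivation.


Answer: defect(P2) = (7/8)*pi

Sum of corner angles at P2: (9/8)*pi
defect = 2*pi - (9/8)*pi
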